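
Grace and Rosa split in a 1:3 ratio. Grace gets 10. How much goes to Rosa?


Find the multiplier:
10 / 1 = 10
Apply to Rosa's share:
3 x 10 = 30

30


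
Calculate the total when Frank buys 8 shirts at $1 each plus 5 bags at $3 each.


Cost of shirts:
8 x $1 = $8
Cost of bags:
5 x $3 = $15
Add both:
$8 + $15 = $23

$23


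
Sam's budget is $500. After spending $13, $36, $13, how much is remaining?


Add up expenses:
$13 + $36 + $13 = $62
Subtract from budget:
$500 - $62 = $438

$438


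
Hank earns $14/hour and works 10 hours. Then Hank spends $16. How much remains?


Calculate earnings:
10 x $14 = $140
Subtract spending:
$140 - $16 = $124

$124


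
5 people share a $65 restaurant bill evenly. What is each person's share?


Total bill: $65
Number of people: 5
Each pays: $65 / 5 = $13

$13


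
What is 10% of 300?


Convert percentage to decimal:
10% = 0.1
Multiply:
300 x 0.1 = 30

30


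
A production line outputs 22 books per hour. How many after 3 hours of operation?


Production rate: 22 books per hour
Time: 3 hours
Total: 22 x 3 = 66 books

66 books


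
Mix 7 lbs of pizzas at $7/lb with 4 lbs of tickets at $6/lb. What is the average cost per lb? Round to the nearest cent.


Cost of pizzas:
7 x $7 = $49
Cost of tickets:
4 x $6 = $24
Total cost: $49 + $24 = $73
Total weight: 11 lbs
Average: $73 / 11 = $6.6363... ≈ $6.64/lb

$6.64/lb


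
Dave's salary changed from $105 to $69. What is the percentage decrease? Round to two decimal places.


Find the absolute change:
|69 - 105| = 36
Divide by original and multiply by 100:
36 / 105 x 100 = 34.2857...% ≈ 34.29%

34.29%


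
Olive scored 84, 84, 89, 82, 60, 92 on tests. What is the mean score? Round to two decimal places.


Add the scores:
84 + 84 + 89 + 82 + 60 + 92 = 491
Divide by the number of tests:
491 / 6 = 81.8333... ≈ 81.83

81.83


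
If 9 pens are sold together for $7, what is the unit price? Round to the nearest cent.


Total cost: $7
Number of items: 9
Unit price: $7 / 9 = $0.7777... ≈ $0.78

$0.78


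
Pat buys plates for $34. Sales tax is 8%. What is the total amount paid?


Calculate the tax:
8% of $34 = $2.72
Add tax to price:
$34 + $2.72 = $36.72

$36.72


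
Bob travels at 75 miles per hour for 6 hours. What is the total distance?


Use the formula: distance = speed x time
Speed = 75 mph, Time = 6 hours
75 x 6 = 450 miles

450 miles


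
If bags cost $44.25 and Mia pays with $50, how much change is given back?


Start with the amount paid:
$50
Subtract the price:
$50 - $44.25 = $5.75

$5.75


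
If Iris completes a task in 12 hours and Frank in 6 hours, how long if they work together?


Iris's rate: 1/12 of the job per hour
Frank's rate: 1/6 of the job per hour
Combined rate: 1/12 + 1/6 = 1/4 per hour
Time = 1 / (1/4) = 4 hours

4 hours


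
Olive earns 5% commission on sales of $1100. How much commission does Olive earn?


Convert rate to decimal:
5% = 0.05
Multiply by sales:
$1100 x 0.05 = $55

$55


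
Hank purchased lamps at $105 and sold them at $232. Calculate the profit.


Selling price = $232
Cost price = $105
Profit = selling price - cost price:
Profit = $232 - $105 = $127

$127


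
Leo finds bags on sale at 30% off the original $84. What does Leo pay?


Calculate the discount amount:
30% of $84 = $25.20
Subtract from original:
$84 - $25.20 = $58.80

$58.80


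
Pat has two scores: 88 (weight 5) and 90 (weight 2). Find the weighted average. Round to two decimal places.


Weighted sum:
5 x 88 + 2 x 90 = 620
Total weight:
5 + 2 = 7
Weighted average:
620 / 7 = 88.5714... ≈ 88.57

88.57


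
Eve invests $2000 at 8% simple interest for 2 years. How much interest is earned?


Use the formula I = P x R x T / 100
P x R x T = 2000 x 8 x 2 = 32000
I = 32000 / 100 = $320

$320


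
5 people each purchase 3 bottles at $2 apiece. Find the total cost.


Cost per person:
3 x $2 = $6
Group total:
5 x $6 = $30

$30


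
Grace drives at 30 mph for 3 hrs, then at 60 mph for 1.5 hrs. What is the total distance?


Leg 1 distance:
30 x 3 = 90 miles
Leg 2 distance:
60 x 1.5 = 90 miles
Total distance:
90 + 90 = 180 miles

180 miles


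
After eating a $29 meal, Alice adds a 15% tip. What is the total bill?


Calculate the tip:
15% of $29 = $4.35
Add tip to meal cost:
$29 + $4.35 = $33.35

$33.35


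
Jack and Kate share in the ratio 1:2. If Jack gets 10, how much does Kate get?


Find the multiplier:
10 / 1 = 10
Apply to Kate's share:
2 x 10 = 20

20


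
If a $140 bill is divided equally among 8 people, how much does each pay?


Total bill: $140
Number of people: 8
Each pays: $140 / 8 = $17.50

$17.50


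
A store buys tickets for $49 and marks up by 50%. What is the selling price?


Calculate the markup amount:
50% of $49 = $24.50
Add to cost:
$49 + $24.50 = $73.50

$73.50


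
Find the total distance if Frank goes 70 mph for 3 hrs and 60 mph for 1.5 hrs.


Leg 1 distance:
70 x 3 = 210 miles
Leg 2 distance:
60 x 1.5 = 90 miles
Total distance:
210 + 90 = 300 miles

300 miles


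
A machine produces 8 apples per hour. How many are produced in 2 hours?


Production rate: 8 apples per hour
Time: 2 hours
Total: 8 x 2 = 16 apples

16 apples


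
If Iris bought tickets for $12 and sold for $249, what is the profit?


Selling price = $249
Cost price = $12
Profit = selling price - cost price:
Profit = $249 - $12 = $237

$237


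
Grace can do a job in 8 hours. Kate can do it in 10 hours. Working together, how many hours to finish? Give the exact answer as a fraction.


Grace's rate: 1/8 of the job per hour
Kate's rate: 1/10 of the job per hour
Combined rate: 1/8 + 1/10 = 9/40 per hour
Time = 1 / (9/40) = 40/9 hours (≈ 4.44 hours)

40/9 hours


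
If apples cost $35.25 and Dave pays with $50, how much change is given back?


Start with the amount paid:
$50
Subtract the price:
$50 - $35.25 = $14.75

$14.75


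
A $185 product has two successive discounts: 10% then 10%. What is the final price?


First discount:
10% of $185 = $18.50
Price after first discount:
$185 - $18.50 = $166.50
Second discount:
10% of $166.50 = $16.65
Final price:
$166.50 - $16.65 = $149.85

$149.85


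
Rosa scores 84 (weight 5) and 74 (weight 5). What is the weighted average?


Weighted sum:
5 x 84 + 5 x 74 = 790
Total weight:
5 + 5 = 10
Weighted average:
790 / 10 = 79

79


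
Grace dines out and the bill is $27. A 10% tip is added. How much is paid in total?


Calculate the tip:
10% of $27 = $2.70
Add tip to meal cost:
$27 + $2.70 = $29.70

$29.70


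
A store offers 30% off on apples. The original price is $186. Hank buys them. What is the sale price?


Calculate the discount amount:
30% of $186 = $55.80
Subtract from original:
$186 - $55.80 = $130.20

$130.20


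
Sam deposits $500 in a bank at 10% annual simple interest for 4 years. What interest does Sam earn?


Use the formula I = P x R x T / 100
P x R x T = 500 x 10 x 4 = 20000
I = 20000 / 100 = $200

$200


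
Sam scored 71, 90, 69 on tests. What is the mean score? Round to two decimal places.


Add the scores:
71 + 90 + 69 = 230
Divide by the number of tests:
230 / 3 = 76.6666... ≈ 76.67

76.67


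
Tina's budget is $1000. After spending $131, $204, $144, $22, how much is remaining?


Add up expenses:
$131 + $204 + $144 + $22 = $501
Subtract from budget:
$1000 - $501 = $499

$499


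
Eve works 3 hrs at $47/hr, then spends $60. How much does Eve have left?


Calculate earnings:
3 x $47 = $141
Subtract spending:
$141 - $60 = $81

$81


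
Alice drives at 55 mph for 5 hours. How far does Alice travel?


Use the formula: distance = speed x time
Speed = 55 mph, Time = 5 hours
55 x 5 = 275 miles

275 miles


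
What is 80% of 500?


Convert percentage to decimal:
80% = 0.8
Multiply:
500 x 0.8 = 400

400


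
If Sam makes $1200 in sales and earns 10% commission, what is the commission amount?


Convert rate to decimal:
10% = 0.1
Multiply by sales:
$1200 x 0.1 = $120

$120


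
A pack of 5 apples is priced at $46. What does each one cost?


Total cost: $46
Number of items: 5
Unit price: $46 / 5 = $9.20

$9.20


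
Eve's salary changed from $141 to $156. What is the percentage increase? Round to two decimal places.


Find the absolute change:
|156 - 141| = 15
Divide by original and multiply by 100:
15 / 141 x 100 = 10.6382...% ≈ 10.64%

10.64%


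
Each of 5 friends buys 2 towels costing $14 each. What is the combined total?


Cost per person:
2 x $14 = $28
Group total:
5 x $28 = $140

$140


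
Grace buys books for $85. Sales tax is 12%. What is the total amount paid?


Calculate the tax:
12% of $85 = $10.20
Add tax to price:
$85 + $10.20 = $95.20

$95.20


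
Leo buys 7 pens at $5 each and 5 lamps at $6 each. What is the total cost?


Cost of pens:
7 x $5 = $35
Cost of lamps:
5 x $6 = $30
Add both:
$35 + $30 = $65

$65


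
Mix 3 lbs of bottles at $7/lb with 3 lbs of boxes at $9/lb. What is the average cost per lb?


Cost of bottles:
3 x $7 = $21
Cost of boxes:
3 x $9 = $27
Total cost: $21 + $27 = $48
Total weight: 6 lbs
Average: $48 / 6 = $8/lb

$8/lb


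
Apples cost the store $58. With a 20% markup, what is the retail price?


Calculate the markup amount:
20% of $58 = $11.60
Add to cost:
$58 + $11.60 = $69.60

$69.60


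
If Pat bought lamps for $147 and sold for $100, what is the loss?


Selling price = $100
Cost price = $147
Loss = cost price - selling price:
Loss = $147 - $100 = $47

$47


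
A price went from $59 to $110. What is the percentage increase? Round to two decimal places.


Find the absolute change:
|110 - 59| = 51
Divide by original and multiply by 100:
51 / 59 x 100 = 86.4406...% ≈ 86.44%

86.44%


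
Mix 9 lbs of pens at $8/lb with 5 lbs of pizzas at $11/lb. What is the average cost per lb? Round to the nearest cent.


Cost of pens:
9 x $8 = $72
Cost of pizzas:
5 x $11 = $55
Total cost: $72 + $55 = $127
Total weight: 14 lbs
Average: $127 / 14 = $9.0714... ≈ $9.07/lb

$9.07/lb


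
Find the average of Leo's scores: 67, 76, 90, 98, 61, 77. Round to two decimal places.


Add the scores:
67 + 76 + 90 + 98 + 61 + 77 = 469
Divide by the number of tests:
469 / 6 = 78.1666... ≈ 78.17

78.17


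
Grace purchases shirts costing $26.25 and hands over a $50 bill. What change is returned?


Start with the amount paid:
$50
Subtract the price:
$50 - $26.25 = $23.75

$23.75


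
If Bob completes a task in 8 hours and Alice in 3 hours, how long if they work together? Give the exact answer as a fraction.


Bob's rate: 1/8 of the job per hour
Alice's rate: 1/3 of the job per hour
Combined rate: 1/8 + 1/3 = 11/24 per hour
Time = 1 / (11/24) = 24/11 hours (≈ 2.18 hours)

24/11 hours


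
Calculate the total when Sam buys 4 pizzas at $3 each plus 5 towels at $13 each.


Cost of pizzas:
4 x $3 = $12
Cost of towels:
5 x $13 = $65
Add both:
$12 + $65 = $77

$77


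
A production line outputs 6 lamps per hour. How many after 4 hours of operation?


Production rate: 6 lamps per hour
Time: 4 hours
Total: 6 x 4 = 24 lamps

24 lamps


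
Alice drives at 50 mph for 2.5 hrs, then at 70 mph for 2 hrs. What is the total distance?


Leg 1 distance:
50 x 2.5 = 125 miles
Leg 2 distance:
70 x 2 = 140 miles
Total distance:
125 + 140 = 265 miles

265 miles


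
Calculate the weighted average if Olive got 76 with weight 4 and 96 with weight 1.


Weighted sum:
4 x 76 + 1 x 96 = 400
Total weight:
4 + 1 = 5
Weighted average:
400 / 5 = 80

80


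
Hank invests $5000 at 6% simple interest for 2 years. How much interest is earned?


Use the formula I = P x R x T / 100
P x R x T = 5000 x 6 x 2 = 60000
I = 60000 / 100 = $600

$600


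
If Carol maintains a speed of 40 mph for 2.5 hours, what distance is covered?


Use the formula: distance = speed x time
Speed = 40 mph, Time = 2.5 hours
40 x 2.5 = 100 miles

100 miles


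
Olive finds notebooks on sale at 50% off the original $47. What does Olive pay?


Calculate the discount amount:
50% of $47 = $23.50
Subtract from original:
$47 - $23.50 = $23.50

$23.50


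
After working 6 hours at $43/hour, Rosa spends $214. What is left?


Calculate earnings:
6 x $43 = $258
Subtract spending:
$258 - $214 = $44

$44


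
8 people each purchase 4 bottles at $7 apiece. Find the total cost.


Cost per person:
4 x $7 = $28
Group total:
8 x $28 = $224

$224


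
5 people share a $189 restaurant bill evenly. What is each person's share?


Total bill: $189
Number of people: 5
Each pays: $189 / 5 = $37.80

$37.80


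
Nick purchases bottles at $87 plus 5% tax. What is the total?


Calculate the tax:
5% of $87 = $4.35
Add tax to price:
$87 + $4.35 = $91.35

$91.35


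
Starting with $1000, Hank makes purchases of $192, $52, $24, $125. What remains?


Add up expenses:
$192 + $52 + $24 + $125 = $393
Subtract from budget:
$1000 - $393 = $607

$607


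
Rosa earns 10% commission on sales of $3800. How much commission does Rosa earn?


Convert rate to decimal:
10% = 0.1
Multiply by sales:
$3800 x 0.1 = $380

$380


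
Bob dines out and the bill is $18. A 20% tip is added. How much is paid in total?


Calculate the tip:
20% of $18 = $3.60
Add tip to meal cost:
$18 + $3.60 = $21.60

$21.60


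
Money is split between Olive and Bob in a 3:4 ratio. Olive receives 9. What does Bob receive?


Find the multiplier:
9 / 3 = 3
Apply to Bob's share:
4 x 3 = 12

12


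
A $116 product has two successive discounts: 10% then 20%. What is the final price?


First discount:
10% of $116 = $11.60
Price after first discount:
$116 - $11.60 = $104.40
Second discount:
20% of $104.40 = $20.88
Final price:
$104.40 - $20.88 = $83.52

$83.52


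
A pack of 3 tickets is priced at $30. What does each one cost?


Total cost: $30
Number of items: 3
Unit price: $30 / 3 = $10

$10


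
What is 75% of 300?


Convert percentage to decimal:
75% = 0.75
Multiply:
300 x 0.75 = 225

225


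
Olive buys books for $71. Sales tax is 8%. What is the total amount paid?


Calculate the tax:
8% of $71 = $5.68
Add tax to price:
$71 + $5.68 = $76.68

$76.68


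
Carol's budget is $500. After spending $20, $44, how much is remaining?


Add up expenses:
$20 + $44 = $64
Subtract from budget:
$500 - $64 = $436

$436


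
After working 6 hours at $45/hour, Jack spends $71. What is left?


Calculate earnings:
6 x $45 = $270
Subtract spending:
$270 - $71 = $199

$199


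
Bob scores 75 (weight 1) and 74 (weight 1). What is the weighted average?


Weighted sum:
1 x 75 + 1 x 74 = 149
Total weight:
1 + 1 = 2
Weighted average:
149 / 2 = 74.5

74.5


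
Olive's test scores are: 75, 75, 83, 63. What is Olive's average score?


Add the scores:
75 + 75 + 83 + 63 = 296
Divide by the number of tests:
296 / 4 = 74

74


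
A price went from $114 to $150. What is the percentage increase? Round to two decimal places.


Find the absolute change:
|150 - 114| = 36
Divide by original and multiply by 100:
36 / 114 x 100 = 31.5789...% ≈ 31.58%

31.58%


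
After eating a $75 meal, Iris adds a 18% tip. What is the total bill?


Calculate the tip:
18% of $75 = $13.50
Add tip to meal cost:
$75 + $13.50 = $88.50

$88.50


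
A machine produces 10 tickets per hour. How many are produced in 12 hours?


Production rate: 10 tickets per hour
Time: 12 hours
Total: 10 x 12 = 120 tickets

120 tickets


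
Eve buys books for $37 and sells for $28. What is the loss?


Selling price = $28
Cost price = $37
Loss = cost price - selling price:
Loss = $37 - $28 = $9

$9


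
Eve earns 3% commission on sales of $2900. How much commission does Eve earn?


Convert rate to decimal:
3% = 0.03
Multiply by sales:
$2900 x 0.03 = $87

$87


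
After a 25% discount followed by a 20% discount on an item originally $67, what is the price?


First discount:
25% of $67 = $16.75
Price after first discount:
$67 - $16.75 = $50.25
Second discount:
20% of $50.25 = $10.05
Final price:
$50.25 - $10.05 = $40.20

$40.20


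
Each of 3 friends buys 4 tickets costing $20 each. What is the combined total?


Cost per person:
4 x $20 = $80
Group total:
3 x $80 = $240

$240


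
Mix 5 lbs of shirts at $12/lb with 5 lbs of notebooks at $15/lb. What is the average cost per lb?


Cost of shirts:
5 x $12 = $60
Cost of notebooks:
5 x $15 = $75
Total cost: $60 + $75 = $135
Total weight: 10 lbs
Average: $135 / 10 = $13.50/lb

$13.50/lb


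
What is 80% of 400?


Convert percentage to decimal:
80% = 0.8
Multiply:
400 x 0.8 = 320

320


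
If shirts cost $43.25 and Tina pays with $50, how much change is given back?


Start with the amount paid:
$50
Subtract the price:
$50 - $43.25 = $6.75

$6.75


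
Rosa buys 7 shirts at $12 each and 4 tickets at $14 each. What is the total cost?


Cost of shirts:
7 x $12 = $84
Cost of tickets:
4 x $14 = $56
Add both:
$84 + $56 = $140

$140


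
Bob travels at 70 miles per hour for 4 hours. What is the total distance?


Use the formula: distance = speed x time
Speed = 70 mph, Time = 4 hours
70 x 4 = 280 miles

280 miles


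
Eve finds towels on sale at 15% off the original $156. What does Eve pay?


Calculate the discount amount:
15% of $156 = $23.40
Subtract from original:
$156 - $23.40 = $132.60

$132.60


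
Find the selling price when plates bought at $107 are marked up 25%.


Calculate the markup amount:
25% of $107 = $26.75
Add to cost:
$107 + $26.75 = $133.75

$133.75


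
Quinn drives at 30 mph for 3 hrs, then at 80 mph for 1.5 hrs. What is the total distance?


Leg 1 distance:
30 x 3 = 90 miles
Leg 2 distance:
80 x 1.5 = 120 miles
Total distance:
90 + 120 = 210 miles

210 miles


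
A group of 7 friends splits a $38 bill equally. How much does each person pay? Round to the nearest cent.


Total bill: $38
Number of people: 7
Each pays: $38 / 7 = $5.4285... ≈ $5.43

$5.43


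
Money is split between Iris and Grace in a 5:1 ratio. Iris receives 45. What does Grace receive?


Find the multiplier:
45 / 5 = 9
Apply to Grace's share:
1 x 9 = 9

9


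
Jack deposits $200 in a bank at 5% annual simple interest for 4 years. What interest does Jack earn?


Use the formula I = P x R x T / 100
P x R x T = 200 x 5 x 4 = 4000
I = 4000 / 100 = $40

$40


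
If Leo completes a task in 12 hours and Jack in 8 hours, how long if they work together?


Leo's rate: 1/12 of the job per hour
Jack's rate: 1/8 of the job per hour
Combined rate: 1/12 + 1/8 = 5/24 per hour
Time = 1 / (5/24) = 24/5 = 4.8 hours

4.8 hours


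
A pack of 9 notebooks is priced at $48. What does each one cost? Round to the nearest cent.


Total cost: $48
Number of items: 9
Unit price: $48 / 9 = $5.3333... ≈ $5.33

$5.33


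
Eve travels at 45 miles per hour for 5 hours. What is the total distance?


Use the formula: distance = speed x time
Speed = 45 mph, Time = 5 hours
45 x 5 = 225 miles

225 miles


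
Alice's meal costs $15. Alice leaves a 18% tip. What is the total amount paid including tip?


Calculate the tip:
18% of $15 = $2.70
Add tip to meal cost:
$15 + $2.70 = $17.70

$17.70


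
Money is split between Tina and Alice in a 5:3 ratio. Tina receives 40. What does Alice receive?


Find the multiplier:
40 / 5 = 8
Apply to Alice's share:
3 x 8 = 24

24


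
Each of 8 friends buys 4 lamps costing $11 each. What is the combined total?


Cost per person:
4 x $11 = $44
Group total:
8 x $44 = $352

$352


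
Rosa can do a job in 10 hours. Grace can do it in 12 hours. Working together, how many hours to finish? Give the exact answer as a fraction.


Rosa's rate: 1/10 of the job per hour
Grace's rate: 1/12 of the job per hour
Combined rate: 1/10 + 1/12 = 11/60 per hour
Time = 1 / (11/60) = 60/11 hours (≈ 5.45 hours)

60/11 hours


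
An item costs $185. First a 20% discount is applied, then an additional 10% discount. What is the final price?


First discount:
20% of $185 = $37
Price after first discount:
$185 - $37 = $148
Second discount:
10% of $148 = $14.80
Final price:
$148 - $14.80 = $133.20

$133.20


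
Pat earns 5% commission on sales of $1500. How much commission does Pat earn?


Convert rate to decimal:
5% = 0.05
Multiply by sales:
$1500 x 0.05 = $75

$75


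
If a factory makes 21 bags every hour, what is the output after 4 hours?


Production rate: 21 bags per hour
Time: 4 hours
Total: 21 x 4 = 84 bags

84 bags


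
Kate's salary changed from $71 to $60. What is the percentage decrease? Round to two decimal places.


Find the absolute change:
|60 - 71| = 11
Divide by original and multiply by 100:
11 / 71 x 100 = 15.4929...% ≈ 15.49%

15.49%


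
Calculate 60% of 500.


Convert percentage to decimal:
60% = 0.6
Multiply:
500 x 0.6 = 300

300


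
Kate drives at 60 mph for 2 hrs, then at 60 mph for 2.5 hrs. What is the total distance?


Leg 1 distance:
60 x 2 = 120 miles
Leg 2 distance:
60 x 2.5 = 150 miles
Total distance:
120 + 150 = 270 miles

270 miles


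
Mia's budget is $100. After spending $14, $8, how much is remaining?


Add up expenses:
$14 + $8 = $22
Subtract from budget:
$100 - $22 = $78

$78


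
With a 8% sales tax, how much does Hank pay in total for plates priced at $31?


Calculate the tax:
8% of $31 = $2.48
Add tax to price:
$31 + $2.48 = $33.48

$33.48


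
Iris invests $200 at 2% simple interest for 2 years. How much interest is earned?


Use the formula I = P x R x T / 100
P x R x T = 200 x 2 x 2 = 800
I = 800 / 100 = $8

$8


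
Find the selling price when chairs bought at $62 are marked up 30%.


Calculate the markup amount:
30% of $62 = $18.60
Add to cost:
$62 + $18.60 = $80.60

$80.60


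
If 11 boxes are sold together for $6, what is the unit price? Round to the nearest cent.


Total cost: $6
Number of items: 11
Unit price: $6 / 11 = $0.5454... ≈ $0.55

$0.55


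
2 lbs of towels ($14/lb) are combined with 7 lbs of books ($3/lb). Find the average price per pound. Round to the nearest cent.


Cost of towels:
2 x $14 = $28
Cost of books:
7 x $3 = $21
Total cost: $28 + $21 = $49
Total weight: 9 lbs
Average: $49 / 9 = $5.4444... ≈ $5.44/lb

$5.44/lb


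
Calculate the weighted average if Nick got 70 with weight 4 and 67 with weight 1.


Weighted sum:
4 x 70 + 1 x 67 = 347
Total weight:
4 + 1 = 5
Weighted average:
347 / 5 = 69.4

69.4


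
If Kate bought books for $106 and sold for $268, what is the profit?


Selling price = $268
Cost price = $106
Profit = selling price - cost price:
Profit = $268 - $106 = $162

$162


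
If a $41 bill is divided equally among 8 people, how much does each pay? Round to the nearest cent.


Total bill: $41
Number of people: 8
Each pays: $41 / 8 = $5.125 ≈ $5.13

$5.13


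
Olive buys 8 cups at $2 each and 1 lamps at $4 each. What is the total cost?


Cost of cups:
8 x $2 = $16
Cost of lamps:
1 x $4 = $4
Add both:
$16 + $4 = $20

$20


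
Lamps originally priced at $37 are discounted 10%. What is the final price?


Calculate the discount amount:
10% of $37 = $3.70
Subtract from original:
$37 - $3.70 = $33.30

$33.30


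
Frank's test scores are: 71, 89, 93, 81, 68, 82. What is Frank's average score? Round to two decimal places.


Add the scores:
71 + 89 + 93 + 81 + 68 + 82 = 484
Divide by the number of tests:
484 / 6 = 80.6666... ≈ 80.67

80.67


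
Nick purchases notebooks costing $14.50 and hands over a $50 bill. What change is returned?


Start with the amount paid:
$50
Subtract the price:
$50 - $14.50 = $35.50

$35.50


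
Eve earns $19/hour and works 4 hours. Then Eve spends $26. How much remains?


Calculate earnings:
4 x $19 = $76
Subtract spending:
$76 - $26 = $50

$50


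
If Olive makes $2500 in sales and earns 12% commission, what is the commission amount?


Convert rate to decimal:
12% = 0.12
Multiply by sales:
$2500 x 0.12 = $300

$300


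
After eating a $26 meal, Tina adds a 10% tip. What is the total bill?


Calculate the tip:
10% of $26 = $2.60
Add tip to meal cost:
$26 + $2.60 = $28.60

$28.60


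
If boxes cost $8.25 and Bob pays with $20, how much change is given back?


Start with the amount paid:
$20
Subtract the price:
$20 - $8.25 = $11.75

$11.75


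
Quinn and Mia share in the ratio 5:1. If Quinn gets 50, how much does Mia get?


Find the multiplier:
50 / 5 = 10
Apply to Mia's share:
1 x 10 = 10

10


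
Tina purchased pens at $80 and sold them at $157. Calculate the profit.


Selling price = $157
Cost price = $80
Profit = selling price - cost price:
Profit = $157 - $80 = $77

$77


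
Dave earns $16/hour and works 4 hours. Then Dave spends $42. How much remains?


Calculate earnings:
4 x $16 = $64
Subtract spending:
$64 - $42 = $22

$22


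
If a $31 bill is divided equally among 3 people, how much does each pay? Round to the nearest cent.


Total bill: $31
Number of people: 3
Each pays: $31 / 3 = $10.3333... ≈ $10.33

$10.33


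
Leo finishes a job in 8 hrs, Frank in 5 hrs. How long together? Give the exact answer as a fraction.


Leo's rate: 1/8 of the job per hour
Frank's rate: 1/5 of the job per hour
Combined rate: 1/8 + 1/5 = 13/40 per hour
Time = 1 / (13/40) = 40/13 hours (≈ 3.08 hours)

40/13 hours


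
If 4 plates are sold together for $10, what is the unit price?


Total cost: $10
Number of items: 4
Unit price: $10 / 4 = $2.50

$2.50


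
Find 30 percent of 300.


Convert percentage to decimal:
30% = 0.3
Multiply:
300 x 0.3 = 90

90


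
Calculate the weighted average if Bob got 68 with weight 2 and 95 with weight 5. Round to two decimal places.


Weighted sum:
2 x 68 + 5 x 95 = 611
Total weight:
2 + 5 = 7
Weighted average:
611 / 7 = 87.2857... ≈ 87.29

87.29


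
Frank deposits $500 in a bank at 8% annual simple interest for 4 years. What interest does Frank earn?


Use the formula I = P x R x T / 100
P x R x T = 500 x 8 x 4 = 16000
I = 16000 / 100 = $160

$160


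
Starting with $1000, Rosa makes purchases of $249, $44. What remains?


Add up expenses:
$249 + $44 = $293
Subtract from budget:
$1000 - $293 = $707

$707


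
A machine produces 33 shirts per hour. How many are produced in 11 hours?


Production rate: 33 shirts per hour
Time: 11 hours
Total: 33 x 11 = 363 shirts

363 shirts


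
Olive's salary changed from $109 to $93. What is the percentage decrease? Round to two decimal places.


Find the absolute change:
|93 - 109| = 16
Divide by original and multiply by 100:
16 / 109 x 100 = 14.6788...% ≈ 14.68%

14.68%


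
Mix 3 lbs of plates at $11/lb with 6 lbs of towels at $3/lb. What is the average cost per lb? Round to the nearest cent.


Cost of plates:
3 x $11 = $33
Cost of towels:
6 x $3 = $18
Total cost: $33 + $18 = $51
Total weight: 9 lbs
Average: $51 / 9 = $5.6666... ≈ $5.67/lb

$5.67/lb


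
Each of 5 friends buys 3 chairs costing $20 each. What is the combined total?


Cost per person:
3 x $20 = $60
Group total:
5 x $60 = $300

$300


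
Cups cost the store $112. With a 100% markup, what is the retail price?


Calculate the markup amount:
100% of $112 = $112
Add to cost:
$112 + $112 = $224

$224


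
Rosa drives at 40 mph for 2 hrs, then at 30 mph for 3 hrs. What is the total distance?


Leg 1 distance:
40 x 2 = 80 miles
Leg 2 distance:
30 x 3 = 90 miles
Total distance:
80 + 90 = 170 miles

170 miles


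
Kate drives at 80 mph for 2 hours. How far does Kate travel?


Use the formula: distance = speed x time
Speed = 80 mph, Time = 2 hours
80 x 2 = 160 miles

160 miles


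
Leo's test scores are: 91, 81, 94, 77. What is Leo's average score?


Add the scores:
91 + 81 + 94 + 77 = 343
Divide by the number of tests:
343 / 4 = 85.75

85.75


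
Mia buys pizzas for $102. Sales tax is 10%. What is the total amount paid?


Calculate the tax:
10% of $102 = $10.20
Add tax to price:
$102 + $10.20 = $112.20

$112.20


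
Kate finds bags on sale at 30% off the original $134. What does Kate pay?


Calculate the discount amount:
30% of $134 = $40.20
Subtract from original:
$134 - $40.20 = $93.80

$93.80


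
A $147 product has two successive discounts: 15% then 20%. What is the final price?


First discount:
15% of $147 = $22.05
Price after first discount:
$147 - $22.05 = $124.95
Second discount:
20% of $124.95 = $24.99
Final price:
$124.95 - $24.99 = $99.96

$99.96


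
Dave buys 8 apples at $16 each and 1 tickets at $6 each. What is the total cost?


Cost of apples:
8 x $16 = $128
Cost of tickets:
1 x $6 = $6
Add both:
$128 + $6 = $134

$134


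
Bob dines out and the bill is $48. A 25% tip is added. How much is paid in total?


Calculate the tip:
25% of $48 = $12
Add tip to meal cost:
$48 + $12 = $60

$60


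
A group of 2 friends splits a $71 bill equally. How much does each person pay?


Total bill: $71
Number of people: 2
Each pays: $71 / 2 = $35.50

$35.50


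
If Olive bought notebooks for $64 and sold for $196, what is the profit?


Selling price = $196
Cost price = $64
Profit = selling price - cost price:
Profit = $196 - $64 = $132

$132


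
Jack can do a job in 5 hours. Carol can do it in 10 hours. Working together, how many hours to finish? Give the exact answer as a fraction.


Jack's rate: 1/5 of the job per hour
Carol's rate: 1/10 of the job per hour
Combined rate: 1/5 + 1/10 = 3/10 per hour
Time = 1 / (3/10) = 10/3 hours (≈ 3.33 hours)

10/3 hours


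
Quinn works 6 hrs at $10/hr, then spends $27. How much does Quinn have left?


Calculate earnings:
6 x $10 = $60
Subtract spending:
$60 - $27 = $33

$33


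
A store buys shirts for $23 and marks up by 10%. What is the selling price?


Calculate the markup amount:
10% of $23 = $2.30
Add to cost:
$23 + $2.30 = $25.30

$25.30


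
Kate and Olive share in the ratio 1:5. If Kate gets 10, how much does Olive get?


Find the multiplier:
10 / 1 = 10
Apply to Olive's share:
5 x 10 = 50

50


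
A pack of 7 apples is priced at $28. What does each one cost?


Total cost: $28
Number of items: 7
Unit price: $28 / 7 = $4

$4


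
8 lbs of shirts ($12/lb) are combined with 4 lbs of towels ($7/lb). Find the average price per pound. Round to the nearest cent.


Cost of shirts:
8 x $12 = $96
Cost of towels:
4 x $7 = $28
Total cost: $96 + $28 = $124
Total weight: 12 lbs
Average: $124 / 12 = $10.3333... ≈ $10.33/lb

$10.33/lb


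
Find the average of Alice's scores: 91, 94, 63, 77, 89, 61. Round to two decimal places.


Add the scores:
91 + 94 + 63 + 77 + 89 + 61 = 475
Divide by the number of tests:
475 / 6 = 79.1666... ≈ 79.17

79.17


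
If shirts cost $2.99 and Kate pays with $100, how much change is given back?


Start with the amount paid:
$100
Subtract the price:
$100 - $2.99 = $97.01

$97.01


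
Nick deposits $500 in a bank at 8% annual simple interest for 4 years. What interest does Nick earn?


Use the formula I = P x R x T / 100
P x R x T = 500 x 8 x 4 = 16000
I = 16000 / 100 = $160

$160


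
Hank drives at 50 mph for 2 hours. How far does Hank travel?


Use the formula: distance = speed x time
Speed = 50 mph, Time = 2 hours
50 x 2 = 100 miles

100 miles


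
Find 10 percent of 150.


Convert percentage to decimal:
10% = 0.1
Multiply:
150 x 0.1 = 15

15


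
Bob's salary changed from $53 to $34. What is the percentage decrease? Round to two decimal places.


Find the absolute change:
|34 - 53| = 19
Divide by original and multiply by 100:
19 / 53 x 100 = 35.8490...% ≈ 35.85%

35.85%


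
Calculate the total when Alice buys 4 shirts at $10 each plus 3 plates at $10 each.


Cost of shirts:
4 x $10 = $40
Cost of plates:
3 x $10 = $30
Add both:
$40 + $30 = $70

$70


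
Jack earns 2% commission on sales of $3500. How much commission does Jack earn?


Convert rate to decimal:
2% = 0.02
Multiply by sales:
$3500 x 0.02 = $70

$70


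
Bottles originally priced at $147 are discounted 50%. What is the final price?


Calculate the discount amount:
50% of $147 = $73.50
Subtract from original:
$147 - $73.50 = $73.50

$73.50


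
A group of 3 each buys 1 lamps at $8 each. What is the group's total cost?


Cost per person:
1 x $8 = $8
Group total:
3 x $8 = $24

$24


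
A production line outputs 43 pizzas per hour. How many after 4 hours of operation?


Production rate: 43 pizzas per hour
Time: 4 hours
Total: 43 x 4 = 172 pizzas

172 pizzas


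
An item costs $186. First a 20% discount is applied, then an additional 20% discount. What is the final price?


First discount:
20% of $186 = $37.20
Price after first discount:
$186 - $37.20 = $148.80
Second discount:
20% of $148.80 = $29.76
Final price:
$148.80 - $29.76 = $119.04

$119.04


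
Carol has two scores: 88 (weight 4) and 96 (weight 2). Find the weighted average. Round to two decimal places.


Weighted sum:
4 x 88 + 2 x 96 = 544
Total weight:
4 + 2 = 6
Weighted average:
544 / 6 = 90.6666... ≈ 90.67

90.67


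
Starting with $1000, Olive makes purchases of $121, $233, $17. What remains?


Add up expenses:
$121 + $233 + $17 = $371
Subtract from budget:
$1000 - $371 = $629

$629


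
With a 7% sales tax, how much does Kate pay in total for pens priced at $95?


Calculate the tax:
7% of $95 = $6.65
Add tax to price:
$95 + $6.65 = $101.65

$101.65


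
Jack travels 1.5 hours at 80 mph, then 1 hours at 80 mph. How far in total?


Leg 1 distance:
80 x 1.5 = 120 miles
Leg 2 distance:
80 x 1 = 80 miles
Total distance:
120 + 80 = 200 miles

200 miles


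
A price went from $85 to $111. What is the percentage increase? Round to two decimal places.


Find the absolute change:
|111 - 85| = 26
Divide by original and multiply by 100:
26 / 85 x 100 = 30.5882...% ≈ 30.59%

30.59%


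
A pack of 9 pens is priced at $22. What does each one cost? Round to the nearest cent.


Total cost: $22
Number of items: 9
Unit price: $22 / 9 = $2.4444... ≈ $2.44

$2.44


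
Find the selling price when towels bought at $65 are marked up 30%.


Calculate the markup amount:
30% of $65 = $19.50
Add to cost:
$65 + $19.50 = $84.50

$84.50


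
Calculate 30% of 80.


Convert percentage to decimal:
30% = 0.3
Multiply:
80 x 0.3 = 24

24


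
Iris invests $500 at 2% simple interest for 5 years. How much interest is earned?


Use the formula I = P x R x T / 100
P x R x T = 500 x 2 x 5 = 5000
I = 5000 / 100 = $50

$50


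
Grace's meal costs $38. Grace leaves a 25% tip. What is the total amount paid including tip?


Calculate the tip:
25% of $38 = $9.50
Add tip to meal cost:
$38 + $9.50 = $47.50

$47.50


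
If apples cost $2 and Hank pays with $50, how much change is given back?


Start with the amount paid:
$50
Subtract the price:
$50 - $2 = $48

$48


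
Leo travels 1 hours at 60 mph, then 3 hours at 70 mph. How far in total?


Leg 1 distance:
60 x 1 = 60 miles
Leg 2 distance:
70 x 3 = 210 miles
Total distance:
60 + 210 = 270 miles

270 miles


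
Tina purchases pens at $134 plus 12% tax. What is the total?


Calculate the tax:
12% of $134 = $16.08
Add tax to price:
$134 + $16.08 = $150.08

$150.08


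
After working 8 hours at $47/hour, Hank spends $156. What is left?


Calculate earnings:
8 x $47 = $376
Subtract spending:
$376 - $156 = $220

$220


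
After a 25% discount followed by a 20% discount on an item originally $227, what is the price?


First discount:
25% of $227 = $56.75
Price after first discount:
$227 - $56.75 = $170.25
Second discount:
20% of $170.25 = $34.05
Final price:
$170.25 - $34.05 = $136.20

$136.20


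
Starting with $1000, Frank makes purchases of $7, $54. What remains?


Add up expenses:
$7 + $54 = $61
Subtract from budget:
$1000 - $61 = $939

$939


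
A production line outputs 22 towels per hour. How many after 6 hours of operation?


Production rate: 22 towels per hour
Time: 6 hours
Total: 22 x 6 = 132 towels

132 towels


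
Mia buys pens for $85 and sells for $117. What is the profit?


Selling price = $117
Cost price = $85
Profit = selling price - cost price:
Profit = $117 - $85 = $32

$32


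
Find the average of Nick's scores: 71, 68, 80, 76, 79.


Add the scores:
71 + 68 + 80 + 76 + 79 = 374
Divide by the number of tests:
374 / 5 = 74.8

74.8


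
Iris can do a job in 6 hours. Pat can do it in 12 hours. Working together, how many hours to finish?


Iris's rate: 1/6 of the job per hour
Pat's rate: 1/12 of the job per hour
Combined rate: 1/6 + 1/12 = 1/4 per hour
Time = 1 / (1/4) = 4 hours

4 hours


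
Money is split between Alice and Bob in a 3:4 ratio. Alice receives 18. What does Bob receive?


Find the multiplier:
18 / 3 = 6
Apply to Bob's share:
4 x 6 = 24

24


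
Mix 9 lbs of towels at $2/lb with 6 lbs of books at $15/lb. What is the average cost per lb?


Cost of towels:
9 x $2 = $18
Cost of books:
6 x $15 = $90
Total cost: $18 + $90 = $108
Total weight: 15 lbs
Average: $108 / 15 = $7.20/lb

$7.20/lb


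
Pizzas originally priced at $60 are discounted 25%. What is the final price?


Calculate the discount amount:
25% of $60 = $15
Subtract from original:
$60 - $15 = $45

$45


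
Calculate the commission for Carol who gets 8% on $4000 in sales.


Convert rate to decimal:
8% = 0.08
Multiply by sales:
$4000 x 0.08 = $320

$320


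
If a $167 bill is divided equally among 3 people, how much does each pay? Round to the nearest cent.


Total bill: $167
Number of people: 3
Each pays: $167 / 3 = $55.6666... ≈ $55.67

$55.67


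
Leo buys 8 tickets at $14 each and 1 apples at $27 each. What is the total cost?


Cost of tickets:
8 x $14 = $112
Cost of apples:
1 x $27 = $27
Add both:
$112 + $27 = $139

$139


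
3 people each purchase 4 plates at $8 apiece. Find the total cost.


Cost per person:
4 x $8 = $32
Group total:
3 x $32 = $96

$96


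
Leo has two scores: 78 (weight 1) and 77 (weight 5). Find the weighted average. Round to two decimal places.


Weighted sum:
1 x 78 + 5 x 77 = 463
Total weight:
1 + 5 = 6
Weighted average:
463 / 6 = 77.1666... ≈ 77.17

77.17


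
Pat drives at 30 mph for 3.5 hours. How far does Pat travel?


Use the formula: distance = speed x time
Speed = 30 mph, Time = 3.5 hours
30 x 3.5 = 105 miles

105 miles


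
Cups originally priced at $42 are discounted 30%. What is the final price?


Calculate the discount amount:
30% of $42 = $12.60
Subtract from original:
$42 - $12.60 = $29.40

$29.40


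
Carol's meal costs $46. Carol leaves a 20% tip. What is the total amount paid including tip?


Calculate the tip:
20% of $46 = $9.20
Add tip to meal cost:
$46 + $9.20 = $55.20

$55.20


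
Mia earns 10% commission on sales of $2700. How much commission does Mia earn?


Convert rate to decimal:
10% = 0.1
Multiply by sales:
$2700 x 0.1 = $270

$270


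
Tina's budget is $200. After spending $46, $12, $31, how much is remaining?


Add up expenses:
$46 + $12 + $31 = $89
Subtract from budget:
$200 - $89 = $111

$111


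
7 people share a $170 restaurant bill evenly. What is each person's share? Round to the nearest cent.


Total bill: $170
Number of people: 7
Each pays: $170 / 7 = $24.2857... ≈ $24.29

$24.29


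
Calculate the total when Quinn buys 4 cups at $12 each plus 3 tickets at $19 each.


Cost of cups:
4 x $12 = $48
Cost of tickets:
3 x $19 = $57
Add both:
$48 + $57 = $105

$105


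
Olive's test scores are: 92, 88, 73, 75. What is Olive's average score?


Add the scores:
92 + 88 + 73 + 75 = 328
Divide by the number of tests:
328 / 4 = 82

82
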